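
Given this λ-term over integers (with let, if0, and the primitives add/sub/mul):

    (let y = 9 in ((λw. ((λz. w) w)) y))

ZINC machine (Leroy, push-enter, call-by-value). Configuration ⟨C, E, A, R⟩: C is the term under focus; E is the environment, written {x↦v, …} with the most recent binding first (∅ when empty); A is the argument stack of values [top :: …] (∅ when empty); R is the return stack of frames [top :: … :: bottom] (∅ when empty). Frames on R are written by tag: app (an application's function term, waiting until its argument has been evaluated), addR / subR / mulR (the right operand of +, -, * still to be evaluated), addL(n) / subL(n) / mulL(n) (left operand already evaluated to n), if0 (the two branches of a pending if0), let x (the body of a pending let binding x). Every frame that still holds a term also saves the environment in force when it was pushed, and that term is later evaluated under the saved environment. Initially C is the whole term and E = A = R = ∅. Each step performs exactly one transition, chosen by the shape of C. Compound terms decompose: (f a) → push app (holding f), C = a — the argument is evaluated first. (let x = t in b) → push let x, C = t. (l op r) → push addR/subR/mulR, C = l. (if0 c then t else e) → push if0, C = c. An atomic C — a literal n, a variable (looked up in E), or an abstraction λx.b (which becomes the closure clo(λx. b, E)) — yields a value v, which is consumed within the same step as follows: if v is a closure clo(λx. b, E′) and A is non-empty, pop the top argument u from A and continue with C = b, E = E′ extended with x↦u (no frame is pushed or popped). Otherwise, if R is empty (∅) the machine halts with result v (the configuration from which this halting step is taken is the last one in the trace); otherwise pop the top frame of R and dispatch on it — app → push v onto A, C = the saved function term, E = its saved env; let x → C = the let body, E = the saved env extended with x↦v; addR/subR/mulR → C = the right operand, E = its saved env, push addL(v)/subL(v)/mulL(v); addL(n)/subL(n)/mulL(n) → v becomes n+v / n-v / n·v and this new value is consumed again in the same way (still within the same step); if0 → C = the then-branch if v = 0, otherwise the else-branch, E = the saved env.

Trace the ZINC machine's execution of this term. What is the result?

Answer: 9

Machine steps:
0. ⟨C=(let y = 9 in ((λw. ((λz. w) w)) y)); E=∅; A=∅; R=∅⟩
1. ⟨C=9; E=∅; A=∅; R=[let y]⟩
2. ⟨C=((λw. ((λz. w) w)) y); E={y↦9}; A=∅; R=∅⟩
3. ⟨C=y; E={y↦9}; A=∅; R=[app]⟩
4. ⟨C=(λw. ((λz. w) w)); E={y↦9}; A=[9]; R=∅⟩
5. ⟨C=((λz. w) w); E={w↦9, y↦9}; A=∅; R=∅⟩
6. ⟨C=w; E={w↦9, y↦9}; A=∅; R=[app]⟩
7. ⟨C=(λz. w); E={w↦9, y↦9}; A=[9]; R=∅⟩
8. ⟨C=w; E={z↦9, w↦9, y↦9}; A=∅; R=∅⟩
→ final value 9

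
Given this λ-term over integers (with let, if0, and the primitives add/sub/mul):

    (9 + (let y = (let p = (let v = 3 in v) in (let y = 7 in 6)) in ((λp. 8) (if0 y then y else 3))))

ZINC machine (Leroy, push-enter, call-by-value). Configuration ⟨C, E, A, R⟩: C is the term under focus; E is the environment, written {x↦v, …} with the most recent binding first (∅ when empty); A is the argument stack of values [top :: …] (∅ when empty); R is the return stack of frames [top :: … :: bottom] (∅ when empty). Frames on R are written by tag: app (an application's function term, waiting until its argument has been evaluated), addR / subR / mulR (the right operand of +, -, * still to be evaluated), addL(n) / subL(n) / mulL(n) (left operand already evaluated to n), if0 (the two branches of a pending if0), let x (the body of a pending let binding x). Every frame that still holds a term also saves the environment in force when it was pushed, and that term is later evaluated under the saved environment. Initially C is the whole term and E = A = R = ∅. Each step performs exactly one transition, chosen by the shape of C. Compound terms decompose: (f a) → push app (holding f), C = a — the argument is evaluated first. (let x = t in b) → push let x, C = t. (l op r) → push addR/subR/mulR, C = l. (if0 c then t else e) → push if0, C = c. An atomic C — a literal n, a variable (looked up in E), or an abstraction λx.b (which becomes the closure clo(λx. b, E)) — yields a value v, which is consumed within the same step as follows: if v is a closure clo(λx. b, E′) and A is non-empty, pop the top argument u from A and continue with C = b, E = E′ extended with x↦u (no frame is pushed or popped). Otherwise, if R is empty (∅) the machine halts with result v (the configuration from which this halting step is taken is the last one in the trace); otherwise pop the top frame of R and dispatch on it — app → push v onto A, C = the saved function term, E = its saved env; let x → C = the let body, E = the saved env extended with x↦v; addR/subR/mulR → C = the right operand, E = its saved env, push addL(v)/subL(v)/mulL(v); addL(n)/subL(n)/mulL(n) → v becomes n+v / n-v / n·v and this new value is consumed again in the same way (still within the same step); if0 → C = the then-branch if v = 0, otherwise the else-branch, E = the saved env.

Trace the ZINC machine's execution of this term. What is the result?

0. <C=(9 + (let y = (let p = (let v = 3 in v) in (let y = 7 in 6)) in ((λp. 8) (if0 y then y else 3)))), E=∅, A=∅, R=∅>
1. <C=9, E=∅, A=∅, R=[addR]>
2. <C=(let y = (let p = (let v = 3 in v) in (let y = 7 in 6)) in ((λp. 8) (if0 y then y else 3))), E=∅, A=∅, R=[addL(9)]>
3. <C=(let p = (let v = 3 in v) in (let y = 7 in 6)), E=∅, A=∅, R=[let y :: addL(9)]>
4. <C=(let v = 3 in v), E=∅, A=∅, R=[let p :: let y :: addL(9)]>
5. <C=3, E=∅, A=∅, R=[let v :: let p :: let y :: addL(9)]>
6. <C=v, E={v↦3}, A=∅, R=[let p :: let y :: addL(9)]>
7. <C=(let y = 7 in 6), E={p↦3}, A=∅, R=[let y :: addL(9)]>
8. <C=7, E={p↦3}, A=∅, R=[let y :: let y :: addL(9)]>
9. <C=6, E={y↦7, p↦3}, A=∅, R=[let y :: addL(9)]>
10. <C=((λp. 8) (if0 y then y else 3)), E={y↦6}, A=∅, R=[addL(9)]>
11. <C=(if0 y then y else 3), E={y↦6}, A=∅, R=[app :: addL(9)]>
12. <C=y, E={y↦6}, A=∅, R=[if0 :: app :: addL(9)]>
13. <C=3, E={y↦6}, A=∅, R=[app :: addL(9)]>
14. <C=(λp. 8), E={y↦6}, A=[3], R=[addL(9)]>
15. <C=8, E={p↦3, y↦6}, A=∅, R=[addL(9)]>
→ final value 17

Answer: 17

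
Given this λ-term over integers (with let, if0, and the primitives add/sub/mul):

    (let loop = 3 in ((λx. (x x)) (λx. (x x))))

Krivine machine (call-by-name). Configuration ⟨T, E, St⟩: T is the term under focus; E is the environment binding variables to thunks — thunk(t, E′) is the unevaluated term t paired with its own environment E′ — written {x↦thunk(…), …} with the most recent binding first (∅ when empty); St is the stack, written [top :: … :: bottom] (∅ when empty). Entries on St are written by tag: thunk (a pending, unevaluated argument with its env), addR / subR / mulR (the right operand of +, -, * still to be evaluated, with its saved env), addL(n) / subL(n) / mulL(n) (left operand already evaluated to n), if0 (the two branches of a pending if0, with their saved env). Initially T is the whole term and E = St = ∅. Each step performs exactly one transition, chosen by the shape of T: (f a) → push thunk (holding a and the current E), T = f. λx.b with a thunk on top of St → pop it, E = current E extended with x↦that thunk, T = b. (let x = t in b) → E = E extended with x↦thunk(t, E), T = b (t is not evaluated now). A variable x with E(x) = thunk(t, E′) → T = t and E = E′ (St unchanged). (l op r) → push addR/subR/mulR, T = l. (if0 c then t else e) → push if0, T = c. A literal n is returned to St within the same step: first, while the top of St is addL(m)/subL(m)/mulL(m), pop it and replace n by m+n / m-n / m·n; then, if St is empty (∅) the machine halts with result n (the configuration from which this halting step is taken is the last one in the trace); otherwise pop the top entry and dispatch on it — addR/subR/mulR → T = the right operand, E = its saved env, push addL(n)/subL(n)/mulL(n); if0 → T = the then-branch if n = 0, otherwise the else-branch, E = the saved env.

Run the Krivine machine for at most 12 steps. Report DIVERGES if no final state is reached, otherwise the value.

[0] <T=(let loop = 3 in ((λx. (x x)) (λx. (x x)))), E=∅, St=∅>
[1] <T=((λx. (x x)) (λx. (x x))), E={loop↦thunk(3, ∅)}, St=∅>
[2] <T=(λx. (x x)), E={loop↦thunk(3, ∅)}, St=[thunk]>
[3] <T=(x x), E={x↦thunk((λx. (x x)), {loop↦thunk(3, ∅)}), loop↦thunk(3, ∅)}, St=∅>
[4] <T=x, E={x↦thunk((λx. (x x)), {loop↦thunk(3, ∅)}), loop↦thunk(3, ∅)}, St=[thunk]>
[5] <T=(λx. (x x)), E={loop↦thunk(3, ∅)}, St=[thunk]>
[6] <T=(x x), E={x↦thunk(x, {x↦thunk((λx. (x x)), {loop↦thunk(3, ∅)}), loop↦thunk(3, ∅)}), loop↦thunk(3, ∅)}, St=∅>
[7] <T=x, E={x↦thunk(x, {x↦thunk((λx. (x x)), {loop↦thunk(3, ∅)}), loop↦thunk(3, ∅)}), loop↦thunk(3, ∅)}, St=[thunk]>
[8] <T=x, E={x↦thunk((λx. (x x)), {loop↦thunk(3, ∅)}), loop↦thunk(3, ∅)}, St=[thunk]>
[9] <T=(λx. (x x)), E={loop↦thunk(3, ∅)}, St=[thunk]>
[10] <T=(x x), E={x↦thunk(x, {x↦thunk(x, {x↦thunk((λx. (x x)), {loop↦thunk(3, ∅)}), loop↦thunk(3, ∅)}), loop↦thunk(3, ∅)}), loop↦thunk(3, ∅)}, St=∅>
[11] <T=x, E={x↦thunk(x, {x↦thunk(x, {x↦thunk((λx. (x x)), {loop↦thunk(3, ∅)}), loop↦thunk(3, ∅)}), loop↦thunk(3, ∅)}), loop↦thunk(3, ∅)}, St=[thunk]>
[12] <T=x, E={x↦thunk(x, {x↦thunk((λx. (x x)), {loop↦thunk(3, ∅)}), loop↦thunk(3, ∅)}), loop↦thunk(3, ∅)}, St=[thunk]>
→ 12 transitions taken and the configuration is still not final: no result within 12 steps

Answer: DIVERGES (no final state within 12 steps)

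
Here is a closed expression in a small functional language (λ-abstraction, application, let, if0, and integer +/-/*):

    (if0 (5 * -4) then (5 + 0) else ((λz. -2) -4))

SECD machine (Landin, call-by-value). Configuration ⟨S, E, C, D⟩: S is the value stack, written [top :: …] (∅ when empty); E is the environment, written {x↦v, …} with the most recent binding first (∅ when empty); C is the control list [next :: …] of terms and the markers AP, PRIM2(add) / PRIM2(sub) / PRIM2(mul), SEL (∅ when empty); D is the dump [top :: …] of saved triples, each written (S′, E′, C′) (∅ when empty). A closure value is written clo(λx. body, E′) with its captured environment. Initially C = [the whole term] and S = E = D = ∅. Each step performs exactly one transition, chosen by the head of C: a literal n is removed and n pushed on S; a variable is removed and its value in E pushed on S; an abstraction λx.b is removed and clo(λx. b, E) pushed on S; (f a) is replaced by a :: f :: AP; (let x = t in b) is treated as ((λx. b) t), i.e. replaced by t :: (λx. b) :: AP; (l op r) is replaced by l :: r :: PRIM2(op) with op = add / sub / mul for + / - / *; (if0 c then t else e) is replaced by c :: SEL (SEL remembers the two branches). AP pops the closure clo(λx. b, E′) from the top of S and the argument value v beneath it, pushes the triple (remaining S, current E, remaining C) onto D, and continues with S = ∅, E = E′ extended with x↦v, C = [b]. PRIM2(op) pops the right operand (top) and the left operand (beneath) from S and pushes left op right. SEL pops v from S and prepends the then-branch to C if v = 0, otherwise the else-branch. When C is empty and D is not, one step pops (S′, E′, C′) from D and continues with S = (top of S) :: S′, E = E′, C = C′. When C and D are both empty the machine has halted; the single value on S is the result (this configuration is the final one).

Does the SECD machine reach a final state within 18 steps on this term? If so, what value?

0. [S=∅ | E=∅ | C=[(if0 (5 * -4) then (5 + 0) else ((λz. -2) -4))] | D=∅]
1. [S=∅ | E=∅ | C=[(5 * -4) :: SEL] | D=∅]
2. [S=∅ | E=∅ | C=[5 :: -4 :: PRIM2(mul) :: SEL] | D=∅]
3. [S=[5] | E=∅ | C=[-4 :: PRIM2(mul) :: SEL] | D=∅]
4. [S=[-4 :: 5] | E=∅ | C=[PRIM2(mul) :: SEL] | D=∅]
5. [S=[-20] | E=∅ | C=[SEL] | D=∅]
6. [S=∅ | E=∅ | C=[((λz. -2) -4)] | D=∅]
7. [S=∅ | E=∅ | C=[-4 :: (λz. -2) :: AP] | D=∅]
8. [S=[-4] | E=∅ | C=[(λz. -2) :: AP] | D=∅]
9. [S=[clo(λz. -2, ∅) :: -4] | E=∅ | C=[AP] | D=∅]
10. [S=∅ | E={z↦-4} | C=[-2] | D=[(∅, ∅, ∅)]]
11. [S=[-2] | E={z↦-4} | C=∅ | D=[(∅, ∅, ∅)]]
12. [S=[-2] | E=∅ | C=∅ | D=∅]
→ final value -2

Answer: -2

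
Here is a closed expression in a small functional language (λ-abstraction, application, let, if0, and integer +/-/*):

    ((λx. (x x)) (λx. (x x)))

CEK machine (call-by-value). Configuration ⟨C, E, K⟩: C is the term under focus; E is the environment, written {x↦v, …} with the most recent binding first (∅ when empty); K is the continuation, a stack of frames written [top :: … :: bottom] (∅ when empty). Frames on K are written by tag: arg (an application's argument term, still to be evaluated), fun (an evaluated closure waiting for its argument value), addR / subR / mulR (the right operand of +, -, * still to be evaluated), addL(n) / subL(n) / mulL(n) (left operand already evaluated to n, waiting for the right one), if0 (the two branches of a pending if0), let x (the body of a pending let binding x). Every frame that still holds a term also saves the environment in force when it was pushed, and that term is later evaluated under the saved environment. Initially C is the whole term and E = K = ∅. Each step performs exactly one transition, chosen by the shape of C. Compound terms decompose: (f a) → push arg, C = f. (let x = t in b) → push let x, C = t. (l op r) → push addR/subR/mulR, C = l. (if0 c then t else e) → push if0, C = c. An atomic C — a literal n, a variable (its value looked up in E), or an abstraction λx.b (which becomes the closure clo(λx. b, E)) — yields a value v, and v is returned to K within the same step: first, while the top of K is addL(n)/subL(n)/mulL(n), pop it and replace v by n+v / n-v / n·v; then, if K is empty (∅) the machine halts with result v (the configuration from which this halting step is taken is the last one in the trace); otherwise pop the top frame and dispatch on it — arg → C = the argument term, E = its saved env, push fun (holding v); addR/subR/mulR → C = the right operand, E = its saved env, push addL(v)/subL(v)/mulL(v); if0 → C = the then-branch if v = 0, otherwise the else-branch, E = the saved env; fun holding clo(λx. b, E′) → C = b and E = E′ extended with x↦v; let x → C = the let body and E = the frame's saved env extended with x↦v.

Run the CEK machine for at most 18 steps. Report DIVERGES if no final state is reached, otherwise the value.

[0] [C=((λx. (x x)) (λx. (x x))) | E=∅ | K=∅]
[1] [C=(λx. (x x)) | E=∅ | K=[arg]]
[2] [C=(λx. (x x)) | E=∅ | K=[fun]]
[3] [C=(x x) | E={x↦clo(λx. (x x), ∅)} | K=∅]
[4] [C=x | E={x↦clo(λx. (x x), ∅)} | K=[arg]]
[5] [C=x | E={x↦clo(λx. (x x), ∅)} | K=[fun]]
… configuration repeats with period 3 (steps 3–5 recur indefinitely) …

Answer: DIVERGES (no final state within 18 steps)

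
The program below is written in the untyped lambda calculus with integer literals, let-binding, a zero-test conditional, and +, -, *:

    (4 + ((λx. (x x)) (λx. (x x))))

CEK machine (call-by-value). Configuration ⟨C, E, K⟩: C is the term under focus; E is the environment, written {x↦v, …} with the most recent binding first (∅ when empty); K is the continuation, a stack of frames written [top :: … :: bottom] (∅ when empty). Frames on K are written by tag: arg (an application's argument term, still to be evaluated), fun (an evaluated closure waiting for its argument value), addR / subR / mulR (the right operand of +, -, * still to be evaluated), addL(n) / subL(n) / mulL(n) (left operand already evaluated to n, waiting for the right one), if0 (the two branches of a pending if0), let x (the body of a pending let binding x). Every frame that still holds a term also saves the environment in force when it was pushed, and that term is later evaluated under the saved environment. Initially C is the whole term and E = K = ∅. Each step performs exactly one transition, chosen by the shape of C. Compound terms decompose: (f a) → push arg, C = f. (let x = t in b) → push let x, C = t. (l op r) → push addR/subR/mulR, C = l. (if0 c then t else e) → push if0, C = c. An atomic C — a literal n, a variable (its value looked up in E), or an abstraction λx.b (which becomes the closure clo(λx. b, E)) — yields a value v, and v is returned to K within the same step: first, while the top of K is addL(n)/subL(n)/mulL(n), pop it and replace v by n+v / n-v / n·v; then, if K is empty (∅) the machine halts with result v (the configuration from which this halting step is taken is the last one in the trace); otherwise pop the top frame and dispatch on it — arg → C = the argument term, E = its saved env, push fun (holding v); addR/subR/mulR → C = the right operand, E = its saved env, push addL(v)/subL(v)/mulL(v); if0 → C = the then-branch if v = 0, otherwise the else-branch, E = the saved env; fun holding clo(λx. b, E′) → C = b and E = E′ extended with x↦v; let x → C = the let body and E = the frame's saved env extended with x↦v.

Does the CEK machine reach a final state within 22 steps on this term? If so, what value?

step 0: [C=(4 + ((λx. (x x)) (λx. (x x)))) | E=∅ | K=∅]
step 1: [C=4 | E=∅ | K=[addR]]
step 2: [C=((λx. (x x)) (λx. (x x))) | E=∅ | K=[addL(4)]]
step 3: [C=(λx. (x x)) | E=∅ | K=[arg :: addL(4)]]
step 4: [C=(λx. (x x)) | E=∅ | K=[fun :: addL(4)]]
step 5: [C=(x x) | E={x↦clo(λx. (x x), ∅)} | K=[addL(4)]]
step 6: [C=x | E={x↦clo(λx. (x x), ∅)} | K=[arg :: addL(4)]]
step 7: [C=x | E={x↦clo(λx. (x x), ∅)} | K=[fun :: addL(4)]]
… configuration repeats with period 3 (steps 5–7 recur indefinitely) …

Answer: DIVERGES (no final state within 22 steps)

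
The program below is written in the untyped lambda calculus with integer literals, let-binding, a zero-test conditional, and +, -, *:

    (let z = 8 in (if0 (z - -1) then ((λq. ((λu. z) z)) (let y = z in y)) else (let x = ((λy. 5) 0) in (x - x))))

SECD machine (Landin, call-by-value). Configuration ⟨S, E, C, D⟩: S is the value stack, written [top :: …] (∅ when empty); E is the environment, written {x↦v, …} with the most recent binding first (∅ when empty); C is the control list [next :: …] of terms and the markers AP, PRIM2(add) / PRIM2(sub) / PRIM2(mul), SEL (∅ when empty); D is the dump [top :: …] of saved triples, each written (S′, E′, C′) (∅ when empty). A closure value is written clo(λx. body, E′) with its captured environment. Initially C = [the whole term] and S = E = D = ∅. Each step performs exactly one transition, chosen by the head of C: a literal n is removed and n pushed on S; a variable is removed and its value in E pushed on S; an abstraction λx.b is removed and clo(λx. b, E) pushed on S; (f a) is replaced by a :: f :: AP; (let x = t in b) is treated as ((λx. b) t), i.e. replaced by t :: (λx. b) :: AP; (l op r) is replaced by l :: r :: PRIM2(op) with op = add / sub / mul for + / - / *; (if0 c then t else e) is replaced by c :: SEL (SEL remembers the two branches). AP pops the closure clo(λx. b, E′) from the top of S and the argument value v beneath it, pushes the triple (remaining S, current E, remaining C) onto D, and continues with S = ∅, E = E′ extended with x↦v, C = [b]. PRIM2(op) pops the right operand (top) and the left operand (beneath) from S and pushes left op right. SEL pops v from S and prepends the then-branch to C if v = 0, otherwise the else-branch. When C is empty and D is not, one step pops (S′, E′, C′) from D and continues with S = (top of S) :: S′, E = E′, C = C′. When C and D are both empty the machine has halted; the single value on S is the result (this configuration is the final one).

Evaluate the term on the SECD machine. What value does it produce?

[0] <S=∅, E=∅, C=[(let z = 8 in (if0 (z - -1) then ((λq. ((λu. z) z)) (let y = z in y)) else (let x = ((λy. 5) 0) in (x - x))))], D=∅>
[1] <S=∅, E=∅, C=[8 :: (λz. (if0 (z - -1) then ((λq. ((λu. z) z)) (let y = z in y)) else (let x = ((λy. 5) 0) in (x - x)))) :: AP], D=∅>
[2] <S=[8], E=∅, C=[(λz. (if0 (z - -1) then ((λq. ((λu. z) z)) (let y = z in y)) else (let x = ((λy. 5) 0) in (x - x)))) :: AP], D=∅>
[3] <S=[clo(λz. (if0 (z - -1) then ((λq. ((λu. z) z)) (let y = z in y)) else (let x = ((λy. 5) 0) in (x - x))), ∅) :: 8], E=∅, C=[AP], D=∅>
[4] <S=∅, E={z↦8}, C=[(if0 (z - -1) then ((λq. ((λu. z) z)) (let y = z in y)) else (let x = ((λy. 5) 0) in (x - x)))], D=[(∅, ∅, ∅)]>
[5] <S=∅, E={z↦8}, C=[(z - -1) :: SEL], D=[(∅, ∅, ∅)]>
[6] <S=∅, E={z↦8}, C=[z :: -1 :: PRIM2(sub) :: SEL], D=[(∅, ∅, ∅)]>
[7] <S=[8], E={z↦8}, C=[-1 :: PRIM2(sub) :: SEL], D=[(∅, ∅, ∅)]>
[8] <S=[-1 :: 8], E={z↦8}, C=[PRIM2(sub) :: SEL], D=[(∅, ∅, ∅)]>
[9] <S=[9], E={z↦8}, C=[SEL], D=[(∅, ∅, ∅)]>
[10] <S=∅, E={z↦8}, C=[(let x = ((λy. 5) 0) in (x - x))], D=[(∅, ∅, ∅)]>
[11] <S=∅, E={z↦8}, C=[((λy. 5) 0) :: (λx. (x - x)) :: AP], D=[(∅, ∅, ∅)]>
[12] <S=∅, E={z↦8}, C=[0 :: (λy. 5) :: AP :: (λx. (x - x)) :: AP], D=[(∅, ∅, ∅)]>
[13] <S=[0], E={z↦8}, C=[(λy. 5) :: AP :: (λx. (x - x)) :: AP], D=[(∅, ∅, ∅)]>
[14] <S=[clo(λy. 5, {z↦8}) :: 0], E={z↦8}, C=[AP :: (λx. (x - x)) :: AP], D=[(∅, ∅, ∅)]>
[15] <S=∅, E={y↦0, z↦8}, C=[5], D=[(∅, {z↦8}, [(λx. (x - x)) :: AP]) :: (∅, ∅, ∅)]>
[16] <S=[5], E={y↦0, z↦8}, C=∅, D=[(∅, {z↦8}, [(λx. (x - x)) :: AP]) :: (∅, ∅, ∅)]>
[17] <S=[5], E={z↦8}, C=[(λx. (x - x)) :: AP], D=[(∅, ∅, ∅)]>
[18] <S=[clo(λx. (x - x), {z↦8}) :: 5], E={z↦8}, C=[AP], D=[(∅, ∅, ∅)]>
[19] <S=∅, E={x↦5, z↦8}, C=[(x - x)], D=[(∅, {z↦8}, ∅) :: (∅, ∅, ∅)]>
[20] <S=∅, E={x↦5, z↦8}, C=[x :: x :: PRIM2(sub)], D=[(∅, {z↦8}, ∅) :: (∅, ∅, ∅)]>
[21] <S=[5], E={x↦5, z↦8}, C=[x :: PRIM2(sub)], D=[(∅, {z↦8}, ∅) :: (∅, ∅, ∅)]>
[22] <S=[5 :: 5], E={x↦5, z↦8}, C=[PRIM2(sub)], D=[(∅, {z↦8}, ∅) :: (∅, ∅, ∅)]>
[23] <S=[0], E={x↦5, z↦8}, C=∅, D=[(∅, {z↦8}, ∅) :: (∅, ∅, ∅)]>
[24] <S=[0], E={z↦8}, C=∅, D=[(∅, ∅, ∅)]>
[25] <S=[0], E=∅, C=∅, D=∅>
→ final value 0

Answer: 0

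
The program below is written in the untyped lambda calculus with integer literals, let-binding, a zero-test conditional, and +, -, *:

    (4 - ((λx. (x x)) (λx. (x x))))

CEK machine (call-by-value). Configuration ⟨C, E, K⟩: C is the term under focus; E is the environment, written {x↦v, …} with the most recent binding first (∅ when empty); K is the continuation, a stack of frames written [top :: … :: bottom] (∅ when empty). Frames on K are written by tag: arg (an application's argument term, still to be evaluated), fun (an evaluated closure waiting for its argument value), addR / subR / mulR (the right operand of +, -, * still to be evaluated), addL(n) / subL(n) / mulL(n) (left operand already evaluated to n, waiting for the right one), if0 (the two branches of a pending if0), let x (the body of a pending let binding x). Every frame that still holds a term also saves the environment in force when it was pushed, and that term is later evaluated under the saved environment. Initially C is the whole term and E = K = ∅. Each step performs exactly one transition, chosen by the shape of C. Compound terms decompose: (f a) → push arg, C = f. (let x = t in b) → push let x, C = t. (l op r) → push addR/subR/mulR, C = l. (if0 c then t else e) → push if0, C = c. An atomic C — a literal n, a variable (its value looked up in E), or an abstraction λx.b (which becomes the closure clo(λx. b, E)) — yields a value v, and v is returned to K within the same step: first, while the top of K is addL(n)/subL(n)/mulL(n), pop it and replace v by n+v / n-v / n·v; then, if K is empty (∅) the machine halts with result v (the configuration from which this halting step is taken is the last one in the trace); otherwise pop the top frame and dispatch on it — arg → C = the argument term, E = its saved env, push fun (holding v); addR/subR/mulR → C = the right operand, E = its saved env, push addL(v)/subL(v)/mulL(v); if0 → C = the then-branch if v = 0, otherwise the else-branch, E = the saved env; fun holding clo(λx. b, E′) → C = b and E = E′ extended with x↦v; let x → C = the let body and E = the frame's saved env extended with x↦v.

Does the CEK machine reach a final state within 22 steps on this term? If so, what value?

Answer: DIVERGES (no final state within 22 steps)

Machine steps:
step 0: <C=(4 - ((λx. (x x)) (λx. (x x)))), E=∅, K=∅>
step 1: <C=4, E=∅, K=[subR]>
step 2: <C=((λx. (x x)) (λx. (x x))), E=∅, K=[subL(4)]>
step 3: <C=(λx. (x x)), E=∅, K=[arg :: subL(4)]>
step 4: <C=(λx. (x x)), E=∅, K=[fun :: subL(4)]>
step 5: <C=(x x), E={x↦clo(λx. (x x), ∅)}, K=[subL(4)]>
step 6: <C=x, E={x↦clo(λx. (x x), ∅)}, K=[arg :: subL(4)]>
step 7: <C=x, E={x↦clo(λx. (x x), ∅)}, K=[fun :: subL(4)]>
… configuration repeats with period 3 (steps 5–7 recur indefinitely) …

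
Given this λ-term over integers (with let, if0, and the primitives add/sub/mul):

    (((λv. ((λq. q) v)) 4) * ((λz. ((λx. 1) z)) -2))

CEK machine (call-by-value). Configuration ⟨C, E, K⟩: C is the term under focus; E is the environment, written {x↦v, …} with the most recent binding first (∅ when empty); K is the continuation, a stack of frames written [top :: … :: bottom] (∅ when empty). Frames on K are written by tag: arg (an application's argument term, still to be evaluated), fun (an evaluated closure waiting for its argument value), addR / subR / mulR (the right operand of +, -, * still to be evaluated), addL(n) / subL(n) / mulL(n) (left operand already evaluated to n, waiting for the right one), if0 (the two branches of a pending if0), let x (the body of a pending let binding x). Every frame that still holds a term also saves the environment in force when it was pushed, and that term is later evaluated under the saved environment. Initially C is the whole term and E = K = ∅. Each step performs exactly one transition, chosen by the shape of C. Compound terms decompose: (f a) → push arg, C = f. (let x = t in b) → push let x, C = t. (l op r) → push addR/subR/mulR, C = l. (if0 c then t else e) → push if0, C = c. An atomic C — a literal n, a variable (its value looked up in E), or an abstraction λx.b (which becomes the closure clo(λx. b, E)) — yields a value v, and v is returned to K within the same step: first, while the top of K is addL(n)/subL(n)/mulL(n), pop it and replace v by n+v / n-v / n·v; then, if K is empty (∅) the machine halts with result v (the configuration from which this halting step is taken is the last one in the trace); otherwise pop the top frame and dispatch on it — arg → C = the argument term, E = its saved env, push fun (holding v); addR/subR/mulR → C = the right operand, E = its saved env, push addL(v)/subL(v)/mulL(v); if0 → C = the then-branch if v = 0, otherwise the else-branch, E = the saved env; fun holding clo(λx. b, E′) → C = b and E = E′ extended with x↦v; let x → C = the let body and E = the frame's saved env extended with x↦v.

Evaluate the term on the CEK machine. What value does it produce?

step 0: [C=(((λv. ((λq. q) v)) 4) * ((λz. ((λx. 1) z)) -2)) | E=∅ | K=∅]
step 1: [C=((λv. ((λq. q) v)) 4) | E=∅ | K=[mulR]]
step 2: [C=(λv. ((λq. q) v)) | E=∅ | K=[arg :: mulR]]
step 3: [C=4 | E=∅ | K=[fun :: mulR]]
step 4: [C=((λq. q) v) | E={v↦4} | K=[mulR]]
step 5: [C=(λq. q) | E={v↦4} | K=[arg :: mulR]]
step 6: [C=v | E={v↦4} | K=[fun :: mulR]]
step 7: [C=q | E={q↦4, v↦4} | K=[mulR]]
step 8: [C=((λz. ((λx. 1) z)) -2) | E=∅ | K=[mulL(4)]]
step 9: [C=(λz. ((λx. 1) z)) | E=∅ | K=[arg :: mulL(4)]]
step 10: [C=-2 | E=∅ | K=[fun :: mulL(4)]]
step 11: [C=((λx. 1) z) | E={z↦-2} | K=[mulL(4)]]
step 12: [C=(λx. 1) | E={z↦-2} | K=[arg :: mulL(4)]]
step 13: [C=z | E={z↦-2} | K=[fun :: mulL(4)]]
step 14: [C=1 | E={x↦-2, z↦-2} | K=[mulL(4)]]
→ final value 4

Answer: 4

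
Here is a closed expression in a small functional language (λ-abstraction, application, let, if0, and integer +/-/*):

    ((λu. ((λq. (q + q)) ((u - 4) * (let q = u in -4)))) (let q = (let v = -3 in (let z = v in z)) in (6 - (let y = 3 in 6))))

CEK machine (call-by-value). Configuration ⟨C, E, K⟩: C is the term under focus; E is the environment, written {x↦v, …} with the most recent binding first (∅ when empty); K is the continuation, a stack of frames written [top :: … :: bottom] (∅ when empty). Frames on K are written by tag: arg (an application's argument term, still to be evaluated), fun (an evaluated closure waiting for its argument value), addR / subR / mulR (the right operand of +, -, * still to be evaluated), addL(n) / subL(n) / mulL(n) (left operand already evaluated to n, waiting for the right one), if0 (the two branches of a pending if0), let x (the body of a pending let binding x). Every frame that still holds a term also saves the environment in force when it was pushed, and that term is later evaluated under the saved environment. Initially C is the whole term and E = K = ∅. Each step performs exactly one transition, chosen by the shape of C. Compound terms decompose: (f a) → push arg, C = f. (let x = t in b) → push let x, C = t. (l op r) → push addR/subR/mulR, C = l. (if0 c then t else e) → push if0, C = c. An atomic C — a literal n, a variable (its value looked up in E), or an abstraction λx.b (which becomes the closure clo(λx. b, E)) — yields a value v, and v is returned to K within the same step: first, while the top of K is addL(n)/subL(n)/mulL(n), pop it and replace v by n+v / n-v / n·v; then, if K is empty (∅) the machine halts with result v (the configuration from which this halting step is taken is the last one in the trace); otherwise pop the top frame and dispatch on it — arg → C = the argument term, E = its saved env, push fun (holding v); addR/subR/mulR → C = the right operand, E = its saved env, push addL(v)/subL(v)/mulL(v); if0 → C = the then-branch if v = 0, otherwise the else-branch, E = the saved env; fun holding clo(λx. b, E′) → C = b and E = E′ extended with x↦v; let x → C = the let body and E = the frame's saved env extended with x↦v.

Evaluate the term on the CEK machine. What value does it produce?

Answer: 32

Execution trace:
t=0: ⟨C=((λu. ((λq. (q + q)) ((u - 4) * (let q = u in -4)))) (let q = (let v = -3 in (let z = v in z)) in (6 - (let y = 3 in 6)))); E=∅; K=∅⟩
t=1: ⟨C=(λu. ((λq. (q + q)) ((u - 4) * (let q = u in -4)))); E=∅; K=[arg]⟩
t=2: ⟨C=(let q = (let v = -3 in (let z = v in z)) in (6 - (let y = 3 in 6))); E=∅; K=[fun]⟩
t=3: ⟨C=(let v = -3 in (let z = v in z)); E=∅; K=[let q :: fun]⟩
t=4: ⟨C=-3; E=∅; K=[let v :: let q :: fun]⟩
t=5: ⟨C=(let z = v in z); E={v↦-3}; K=[let q :: fun]⟩
t=6: ⟨C=v; E={v↦-3}; K=[let z :: let q :: fun]⟩
t=7: ⟨C=z; E={z↦-3, v↦-3}; K=[let q :: fun]⟩
t=8: ⟨C=(6 - (let y = 3 in 6)); E={q↦-3}; K=[fun]⟩
t=9: ⟨C=6; E={q↦-3}; K=[subR :: fun]⟩
t=10: ⟨C=(let y = 3 in 6); E={q↦-3}; K=[subL(6) :: fun]⟩
t=11: ⟨C=3; E={q↦-3}; K=[let y :: subL(6) :: fun]⟩
t=12: ⟨C=6; E={y↦3, q↦-3}; K=[subL(6) :: fun]⟩
t=13: ⟨C=((λq. (q + q)) ((u - 4) * (let q = u in -4))); E={u↦0}; K=∅⟩
t=14: ⟨C=(λq. (q + q)); E={u↦0}; K=[arg]⟩
t=15: ⟨C=((u - 4) * (let q = u in -4)); E={u↦0}; K=[fun]⟩
t=16: ⟨C=(u - 4); E={u↦0}; K=[mulR :: fun]⟩
t=17: ⟨C=u; E={u↦0}; K=[subR :: mulR :: fun]⟩
t=18: ⟨C=4; E={u↦0}; K=[subL(0) :: mulR :: fun]⟩
t=19: ⟨C=(let q = u in -4); E={u↦0}; K=[mulL(-4) :: fun]⟩
t=20: ⟨C=u; E={u↦0}; K=[let q :: mulL(-4) :: fun]⟩
t=21: ⟨C=-4; E={q↦0, u↦0}; K=[mulL(-4) :: fun]⟩
t=22: ⟨C=(q + q); E={q↦16, u↦0}; K=∅⟩
t=23: ⟨C=q; E={q↦16, u↦0}; K=[addR]⟩
t=24: ⟨C=q; E={q↦16, u↦0}; K=[addL(16)]⟩
→ final value 32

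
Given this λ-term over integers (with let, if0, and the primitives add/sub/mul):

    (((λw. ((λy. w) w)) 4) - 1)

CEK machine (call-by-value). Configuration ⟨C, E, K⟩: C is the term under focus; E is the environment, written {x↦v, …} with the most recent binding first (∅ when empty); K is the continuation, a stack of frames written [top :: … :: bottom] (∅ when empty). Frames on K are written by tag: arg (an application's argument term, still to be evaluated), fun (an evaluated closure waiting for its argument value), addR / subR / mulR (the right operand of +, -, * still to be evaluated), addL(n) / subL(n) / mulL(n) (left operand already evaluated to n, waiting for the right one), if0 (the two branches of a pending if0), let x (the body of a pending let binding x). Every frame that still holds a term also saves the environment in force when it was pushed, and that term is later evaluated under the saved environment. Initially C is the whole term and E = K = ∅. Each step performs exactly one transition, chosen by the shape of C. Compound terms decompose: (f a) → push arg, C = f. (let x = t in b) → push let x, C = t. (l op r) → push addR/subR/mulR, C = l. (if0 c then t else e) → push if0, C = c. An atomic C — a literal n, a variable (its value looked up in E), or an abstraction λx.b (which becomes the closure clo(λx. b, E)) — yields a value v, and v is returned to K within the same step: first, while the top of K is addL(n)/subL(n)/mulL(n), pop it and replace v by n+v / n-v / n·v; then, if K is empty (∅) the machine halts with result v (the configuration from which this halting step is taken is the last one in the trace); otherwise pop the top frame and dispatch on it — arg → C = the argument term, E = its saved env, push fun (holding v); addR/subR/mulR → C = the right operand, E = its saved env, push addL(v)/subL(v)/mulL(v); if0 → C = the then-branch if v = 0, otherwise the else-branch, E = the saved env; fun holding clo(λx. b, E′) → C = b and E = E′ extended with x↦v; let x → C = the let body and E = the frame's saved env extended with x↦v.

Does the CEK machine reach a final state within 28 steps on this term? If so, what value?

Answer: 3

Execution trace:
0. ⟨C=(((λw. ((λy. w) w)) 4) - 1); E=∅; K=∅⟩
1. ⟨C=((λw. ((λy. w) w)) 4); E=∅; K=[subR]⟩
2. ⟨C=(λw. ((λy. w) w)); E=∅; K=[arg :: subR]⟩
3. ⟨C=4; E=∅; K=[fun :: subR]⟩
4. ⟨C=((λy. w) w); E={w↦4}; K=[subR]⟩
5. ⟨C=(λy. w); E={w↦4}; K=[arg :: subR]⟩
6. ⟨C=w; E={w↦4}; K=[fun :: subR]⟩
7. ⟨C=w; E={y↦4, w↦4}; K=[subR]⟩
8. ⟨C=1; E=∅; K=[subL(4)]⟩
→ final value 3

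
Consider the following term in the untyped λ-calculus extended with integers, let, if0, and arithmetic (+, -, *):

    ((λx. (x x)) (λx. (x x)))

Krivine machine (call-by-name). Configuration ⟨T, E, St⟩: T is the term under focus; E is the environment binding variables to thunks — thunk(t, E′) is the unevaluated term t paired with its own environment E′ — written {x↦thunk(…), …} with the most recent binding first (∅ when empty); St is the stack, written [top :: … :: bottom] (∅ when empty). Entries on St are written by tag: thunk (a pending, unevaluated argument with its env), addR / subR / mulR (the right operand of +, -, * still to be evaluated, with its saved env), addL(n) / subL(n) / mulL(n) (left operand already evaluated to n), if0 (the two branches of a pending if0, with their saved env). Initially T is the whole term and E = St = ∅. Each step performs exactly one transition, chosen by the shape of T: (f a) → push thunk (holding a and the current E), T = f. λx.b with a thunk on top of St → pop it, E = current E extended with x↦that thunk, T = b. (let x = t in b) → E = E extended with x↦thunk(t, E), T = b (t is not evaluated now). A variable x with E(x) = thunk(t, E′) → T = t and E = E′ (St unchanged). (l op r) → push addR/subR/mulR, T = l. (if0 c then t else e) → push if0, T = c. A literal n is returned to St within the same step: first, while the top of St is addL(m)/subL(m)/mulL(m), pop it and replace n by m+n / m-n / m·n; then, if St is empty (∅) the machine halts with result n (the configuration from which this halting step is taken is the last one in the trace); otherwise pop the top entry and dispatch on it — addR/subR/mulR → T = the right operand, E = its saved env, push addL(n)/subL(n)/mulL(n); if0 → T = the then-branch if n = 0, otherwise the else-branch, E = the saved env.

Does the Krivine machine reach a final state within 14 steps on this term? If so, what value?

t=0: <T=((λx. (x x)) (λx. (x x))), E=∅, St=∅>
t=1: <T=(λx. (x x)), E=∅, St=[thunk]>
t=2: <T=(x x), E={x↦thunk((λx. (x x)), ∅)}, St=∅>
t=3: <T=x, E={x↦thunk((λx. (x x)), ∅)}, St=[thunk]>
t=4: <T=(λx. (x x)), E=∅, St=[thunk]>
t=5: <T=(x x), E={x↦thunk(x, {x↦thunk((λx. (x x)), ∅)})}, St=∅>
t=6: <T=x, E={x↦thunk(x, {x↦thunk((λx. (x x)), ∅)})}, St=[thunk]>
t=7: <T=x, E={x↦thunk((λx. (x x)), ∅)}, St=[thunk]>
t=8: <T=(λx. (x x)), E=∅, St=[thunk]>
t=9: <T=(x x), E={x↦thunk(x, {x↦thunk(x, {x↦thunk((λx. (x x)), ∅)})})}, St=∅>
t=10: <T=x, E={x↦thunk(x, {x↦thunk(x, {x↦thunk((λx. (x x)), ∅)})})}, St=[thunk]>
t=11: <T=x, E={x↦thunk(x, {x↦thunk((λx. (x x)), ∅)})}, St=[thunk]>
t=12: <T=x, E={x↦thunk((λx. (x x)), ∅)}, St=[thunk]>
t=13: <T=(λx. (x x)), E=∅, St=[thunk]>
t=14: <T=(x x), E={x↦thunk(x, {x↦thunk(x, {x↦thunk(x, {x↦thunk((λx. (x x)), ∅)})})})}, St=∅>
→ 14 transitions taken and the configuration is still not final: no result within 14 steps

Answer: DIVERGES (no final state within 14 steps)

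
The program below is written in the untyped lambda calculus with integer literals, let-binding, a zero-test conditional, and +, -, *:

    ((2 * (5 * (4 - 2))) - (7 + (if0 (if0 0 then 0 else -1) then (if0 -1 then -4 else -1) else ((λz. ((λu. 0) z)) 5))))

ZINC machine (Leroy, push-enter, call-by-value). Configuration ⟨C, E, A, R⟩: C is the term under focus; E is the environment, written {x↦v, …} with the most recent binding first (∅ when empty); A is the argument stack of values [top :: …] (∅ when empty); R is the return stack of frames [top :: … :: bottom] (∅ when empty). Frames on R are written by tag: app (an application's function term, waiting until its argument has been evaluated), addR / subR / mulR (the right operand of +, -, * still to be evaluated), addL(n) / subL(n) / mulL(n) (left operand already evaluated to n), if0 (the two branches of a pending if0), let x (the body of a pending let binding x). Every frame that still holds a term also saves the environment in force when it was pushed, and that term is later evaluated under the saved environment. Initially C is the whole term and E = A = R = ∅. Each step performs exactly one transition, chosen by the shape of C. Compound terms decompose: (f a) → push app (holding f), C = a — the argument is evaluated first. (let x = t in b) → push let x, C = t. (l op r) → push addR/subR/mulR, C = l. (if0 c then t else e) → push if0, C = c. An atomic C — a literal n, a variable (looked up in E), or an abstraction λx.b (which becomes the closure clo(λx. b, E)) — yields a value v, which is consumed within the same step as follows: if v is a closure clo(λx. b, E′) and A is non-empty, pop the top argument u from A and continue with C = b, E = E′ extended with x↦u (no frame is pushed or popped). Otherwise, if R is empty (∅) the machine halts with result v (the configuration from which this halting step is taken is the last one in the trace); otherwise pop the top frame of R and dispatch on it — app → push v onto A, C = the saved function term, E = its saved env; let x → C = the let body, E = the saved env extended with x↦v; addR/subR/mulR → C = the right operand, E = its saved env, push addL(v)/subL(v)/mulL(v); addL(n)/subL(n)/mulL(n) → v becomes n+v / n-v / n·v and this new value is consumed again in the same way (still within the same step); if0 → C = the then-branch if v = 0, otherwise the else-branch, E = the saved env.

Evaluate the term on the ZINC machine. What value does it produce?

Answer: 14

Derivation:
t=0: ⟨C=((2 * (5 * (4 - 2))) - (7 + (if0 (if0 0 then 0 else -1) then (if0 -1 then -4 else -1) else ((λz. ((λu. 0) z)) 5)))); E=∅; A=∅; R=∅⟩
t=1: ⟨C=(2 * (5 * (4 - 2))); E=∅; A=∅; R=[subR]⟩
t=2: ⟨C=2; E=∅; A=∅; R=[mulR :: subR]⟩
t=3: ⟨C=(5 * (4 - 2)); E=∅; A=∅; R=[mulL(2) :: subR]⟩
t=4: ⟨C=5; E=∅; A=∅; R=[mulR :: mulL(2) :: subR]⟩
t=5: ⟨C=(4 - 2); E=∅; A=∅; R=[mulL(5) :: mulL(2) :: subR]⟩
t=6: ⟨C=4; E=∅; A=∅; R=[subR :: mulL(5) :: mulL(2) :: subR]⟩
t=7: ⟨C=2; E=∅; A=∅; R=[subL(4) :: mulL(5) :: mulL(2) :: subR]⟩
t=8: ⟨C=(7 + (if0 (if0 0 then 0 else -1) then (if0 -1 then -4 else -1) else ((λz. ((λu. 0) z)) 5))); E=∅; A=∅; R=[subL(20)]⟩
t=9: ⟨C=7; E=∅; A=∅; R=[addR :: subL(20)]⟩
t=10: ⟨C=(if0 (if0 0 then 0 else -1) then (if0 -1 then -4 else -1) else ((λz. ((λu. 0) z)) 5)); E=∅; A=∅; R=[addL(7) :: subL(20)]⟩
t=11: ⟨C=(if0 0 then 0 else -1); E=∅; A=∅; R=[if0 :: addL(7) :: subL(20)]⟩
t=12: ⟨C=0; E=∅; A=∅; R=[if0 :: if0 :: addL(7) :: subL(20)]⟩
t=13: ⟨C=0; E=∅; A=∅; R=[if0 :: addL(7) :: subL(20)]⟩
t=14: ⟨C=(if0 -1 then -4 else -1); E=∅; A=∅; R=[addL(7) :: subL(20)]⟩
t=15: ⟨C=-1; E=∅; A=∅; R=[if0 :: addL(7) :: subL(20)]⟩
t=16: ⟨C=-1; E=∅; A=∅; R=[addL(7) :: subL(20)]⟩
→ final value 14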